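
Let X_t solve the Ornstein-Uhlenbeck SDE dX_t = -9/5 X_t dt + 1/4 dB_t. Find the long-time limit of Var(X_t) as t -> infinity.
lim Var(X_t) = 5/288

The OU SDE dX = -theta X dt + sigma dB admits the integrating factor exp(theta t): d(exp(theta t) X_t) = sigma exp(theta t) dB_t. Integrating from 0 to t gives X_t = x_0 * exp(-theta t) + sigma * int_0^t exp(-theta (t-s)) dB_s for any initial x_0. The Itô integral has variance (by the Itô isometry) sigma^2 * int_0^t exp(-2 theta (t - s)) ds = sigma^2 * (1 - exp(-2 theta t)) / (2 theta), independent of x_0.
With theta = 9/5, sigma = 1/4:
  Var(X_t) = (1/4)^2 * (1 - exp(-2*9/5 t)) / (2 * 9/5) = 5/288 - 5*exp(-18*t/5)/288.
As t -> infinity, exp(-2*9/5 t) -> 0, so the stationary variance is sigma^2 / (2 theta) = 5/288.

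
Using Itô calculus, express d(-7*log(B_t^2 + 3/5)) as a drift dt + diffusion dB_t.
d(-7*log(B_t^2 + 3/5)) = (35*(5*B_t^2 - 3)/(5*B_t^2 + 3)^2) dt + (-70*B_t/(5*B_t^2 + 3)) dB_t

Itô's formula for f(B_t) gives d f(B_t) = f'(B_t) dB_t + (1/2) f''(B_t) dt. Compute derivatives of f(x) = -7*log(x^2 + 3/5):
  f'(x)  = -70*x/(5*x^2 + 3)
  f''(x) = 70*(5*x^2 - 3)/(5*x^2 + 3)^2
Substitute x = B_t and multiply the f'' term by 1/2:
  drift     = (1/2) * (70*(5*x^2 - 3)/(5*x^2 + 3)^2) evaluated at B_t = 35*(5*B_t^2 - 3)/(5*B_t^2 + 3)^2
  diffusion = (-70*x/(5*x^2 + 3)) evaluated at B_t = -70*B_t/(5*B_t^2 + 3)
Therefore d(-7*log(B_t^2 + 3/5)) = (35*(5*B_t^2 - 3)/(5*B_t^2 + 3)^2) dt + (-70*B_t/(5*B_t^2 + 3)) dB_t.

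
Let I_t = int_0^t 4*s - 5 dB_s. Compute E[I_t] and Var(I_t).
E[I_t] = 0; Var(I_t) = t*(16*t^2 - 60*t + 75)/3

The Itô integral of a deterministic integrand f(s) has mean 0 because each increment f(s) * (B_{s+ds} - B_s) has mean 0. By the Itô isometry:
  Var( int_0^t f(s) dB_s ) = E[ (int_0^t f(s) dB_s)^2 ] = int_0^t f(s)^2 ds.
Here f(s) = 4*s - 5, so f(s)^2 = (4*s - 5)^2. Integrate:
  int_0^t ((4*s - 5)^2) ds = t*(16*t^2 - 60*t + 75)/3.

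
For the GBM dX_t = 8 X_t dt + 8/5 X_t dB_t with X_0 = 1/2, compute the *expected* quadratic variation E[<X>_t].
E[<X>_t] = exp(464*t/25)/29 - 1/29

<X>_t = int_0^t ((8/5) * X_s)^2 ds. Taking expectation inside the integral: E[<X>_t] = (8/5)^2 * int_0^t E[X_s^2] ds. For GBM, E[X_s^2] = x_0^2 * exp((2 mu + sigma^2) s). Integrating:
  E[<X>_t] = (8/5)^2 * (1/2)^2 * (exp((2*8 + (8/5)^2) t) - 1) / (2*8 + (8/5)^2)
           = (8/5)^2 * (1/2)^2 * (exp((464/25) t) - 1) / (464/25) = exp(464*t/25)/29 - 1/29.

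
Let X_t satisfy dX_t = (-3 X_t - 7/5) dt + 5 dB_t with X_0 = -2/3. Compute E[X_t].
E[X_t] = -7/15 - exp(-3*t)/5

Taking expectations and using E[dB_t] = 0, the mean m(t) = E[X_t] satisfies the ODE m'(t) = a m(t) + b with m(0) = x_0. With a = -3, b = -7/5, x_0 = -2/3, the solution is
  m(t) = x_0 * exp(a t) + (b/a) * (exp(a t) - 1)
       = (-2/3) * exp((-3) t) + ((-7/5)/(-3)) * (exp((-3) t) - 1)
       = -7/15 - exp(-3*t)/5.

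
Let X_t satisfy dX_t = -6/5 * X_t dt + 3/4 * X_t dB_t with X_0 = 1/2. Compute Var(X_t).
Var(X_t) = (exp(9*t/16) - 1)*exp(-12*t/5)/4

For GBM dX = mu X dt + sigma X dB with X_0 = x_0, apply Itô to Y = log X: dY = (mu - sigma^2/2) dt + sigma dB, so Y_t = log(x_0) + (mu - sigma^2/2) t + sigma B_t and hence X_t = x_0 * exp((mu - sigma^2/2) t + sigma B_t).
With mu = -6/5, sigma = 3/4, x_0 = 1/2, this gives:
  X_t = 1/2 * exp((-237/160) * t + (3/4) * B_t).
Since sigma*B_t ~ Normal(0, sigma^2 t), E[exp(sigma*B_t)] = exp(sigma^2 t / 2); so E[X_t] = x_0 * exp((mu - sigma^2/2) t) * exp(sigma^2 t / 2) = x_0 * exp(mu t) = exp(-6*t/5)/2.
Var(X_t) = E[X_t^2] - (E[X_t])^2 = x_0^2 * exp(2 mu t) * (exp(sigma^2 t) - 1) = (exp(9*t/16) - 1)*exp(-12*t/5)/4.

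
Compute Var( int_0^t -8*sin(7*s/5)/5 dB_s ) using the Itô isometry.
Var = 32*t/25 - 16*sin(14*t/5)/35

The Itô integral of a deterministic integrand f(s) has mean 0 because each increment f(s) * (B_{s+ds} - B_s) has mean 0. By the Itô isometry:
  Var( int_0^t f(s) dB_s ) = E[ (int_0^t f(s) dB_s)^2 ] = int_0^t f(s)^2 ds.
Here f(s) = -8*sin(7*s/5)/5, so f(s)^2 = 64*sin(7*s/5)^2/25. Integrate:
  int_0^t (64*sin(7*s/5)^2/25) ds = 32*t/25 - 16*sin(14*t/5)/35.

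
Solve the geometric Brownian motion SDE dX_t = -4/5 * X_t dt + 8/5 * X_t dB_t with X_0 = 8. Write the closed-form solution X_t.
X_t = 8 * exp((-52/25) * t + (8/5) * B_t)

For GBM dX = mu X dt + sigma X dB with X_0 = x_0, apply Itô to Y = log X: dY = (mu - sigma^2/2) dt + sigma dB, so Y_t = log(x_0) + (mu - sigma^2/2) t + sigma B_t and hence X_t = x_0 * exp((mu - sigma^2/2) t + sigma B_t).
With mu = -4/5, sigma = 8/5, x_0 = 8, this gives:
  X_t = 8 * exp((-52/25) * t + (8/5) * B_t).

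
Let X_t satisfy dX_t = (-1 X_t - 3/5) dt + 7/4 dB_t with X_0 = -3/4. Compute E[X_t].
E[X_t] = -3/5 - 3*exp(-t)/20

Taking expectations and using E[dB_t] = 0, the mean m(t) = E[X_t] satisfies the ODE m'(t) = a m(t) + b with m(0) = x_0. With a = -1, b = -3/5, x_0 = -3/4, the solution is
  m(t) = x_0 * exp(a t) + (b/a) * (exp(a t) - 1)
       = (-3/4) * exp((-1) t) + ((-3/5)/(-1)) * (exp((-1) t) - 1)
       = -3/5 - 3*exp(-t)/20.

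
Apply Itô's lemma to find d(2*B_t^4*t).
d(2*B_t^4*t) = (2*B_t^2*(B_t^2 + 6*t)) dt + (8*B_t^3*t) dB_t

Itô's formula for f(t, x): d f(t, B_t) = (f_t + (1/2) f_xx) dt + f_x dB_t. Compute partials of f(t, x) = 2*t*x^4:
  f_t(t,x)  = 2*x^4
  f_x(t,x)  = 8*t*x^3
  f_xx(t,x) = 24*t*x^2
Assemble drift = f_t + (1/2) f_xx = 2*x^2*(6*t + x^2) and diffusion = f_x = 8*t*x^3. Substituting x = B_t:
  d(2*B_t^4*t) = (2*B_t^2*(B_t^2 + 6*t)) dt + (8*B_t^3*t) dB_t.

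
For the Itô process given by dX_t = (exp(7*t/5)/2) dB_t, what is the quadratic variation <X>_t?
<X>_t = 5*exp(14*t/5)/56 - 5/56

For an Itô process dX_t = a(t) dt + b(t) dB_t, the quadratic variation is <X>_t = int_0^t b(s)^2 ds (the drift term does not contribute). Here b(s) = exp(7*s/5)/2, so
  b(s)^2 = exp(14*s/5)/4.
Integrating from 0 to t:
  <X>_t = int_0^t (exp(14*s/5)/4) ds = 5*exp(14*t/5)/56 - 5/56.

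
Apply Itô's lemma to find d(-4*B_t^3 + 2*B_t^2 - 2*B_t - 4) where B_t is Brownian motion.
d(-4*B_t^3 + 2*B_t^2 - 2*B_t - 4) = (2 - 12*B_t) dt + (-12*B_t^2 + 4*B_t - 2) dB_t

Itô's formula for f(B_t) gives d f(B_t) = f'(B_t) dB_t + (1/2) f''(B_t) dt. Compute derivatives of f(x) = -4*x^3 + 2*x^2 - 2*x - 4:
  f'(x)  = -12*x^2 + 4*x - 2
  f''(x) = 4 - 24*x
Substitute x = B_t and multiply the f'' term by 1/2:
  drift     = (1/2) * (4 - 24*x) evaluated at B_t = 2 - 12*B_t
  diffusion = (-12*x^2 + 4*x - 2) evaluated at B_t = -12*B_t^2 + 4*B_t - 2
Therefore d(-4*B_t^3 + 2*B_t^2 - 2*B_t - 4) = (2 - 12*B_t) dt + (-12*B_t^2 + 4*B_t - 2) dB_t.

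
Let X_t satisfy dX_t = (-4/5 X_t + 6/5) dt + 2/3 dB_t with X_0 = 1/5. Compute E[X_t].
E[X_t] = 3/2 - 13*exp(-4*t/5)/10

Taking expectations and using E[dB_t] = 0, the mean m(t) = E[X_t] satisfies the ODE m'(t) = a m(t) + b with m(0) = x_0. With a = -4/5, b = 6/5, x_0 = 1/5, the solution is
  m(t) = x_0 * exp(a t) + (b/a) * (exp(a t) - 1)
       = (1/5) * exp((-4/5) t) + ((6/5)/(-4/5)) * (exp((-4/5) t) - 1)
       = 3/2 - 13*exp(-4*t/5)/10.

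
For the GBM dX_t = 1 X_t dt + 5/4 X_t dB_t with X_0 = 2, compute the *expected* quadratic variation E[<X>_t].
E[<X>_t] = 100*exp(57*t/16)/57 - 100/57

<X>_t = int_0^t ((5/4) * X_s)^2 ds. Taking expectation inside the integral: E[<X>_t] = (5/4)^2 * int_0^t E[X_s^2] ds. For GBM, E[X_s^2] = x_0^2 * exp((2 mu + sigma^2) s). Integrating:
  E[<X>_t] = (5/4)^2 * 2^2 * (exp((2*1 + (5/4)^2) t) - 1) / (2*1 + (5/4)^2)
           = (5/4)^2 * 2^2 * (exp((57/16) t) - 1) / (57/16) = 100*exp(57*t/16)/57 - 100/57.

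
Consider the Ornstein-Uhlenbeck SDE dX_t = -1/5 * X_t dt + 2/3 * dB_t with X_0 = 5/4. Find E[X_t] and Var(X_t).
E[X_t] = 5*exp(-t/5)/4; Var(X_t) = 10/9 - 10*exp(-2*t/5)/9

The OU SDE dX = -theta X dt + sigma dB admits the integrating factor exp(theta t): d(exp(theta t) X_t) = sigma exp(theta t) dB_t. Integrating from 0 to t:
  X_t = x_0 * exp(-theta t) + sigma * int_0^t exp(-theta (t-s)) dB_s.
The Itô integral has mean 0 and (by the Itô isometry) variance sigma^2 * int_0^t exp(-2 theta (t - s)) ds = sigma^2 * (1 - exp(-2 theta t)) / (2 theta).
With theta = 1/5, sigma = 2/3, x_0 = 5/4:
  E[X_t] = 5/4 * exp(-1/5 t) = 5*exp(-t/5)/4
  Var(X_t) = (2/3)^2 * (1 - exp(-2*1/5 t)) / (2 * 1/5) = 10/9 - 10*exp(-2*t/5)/9.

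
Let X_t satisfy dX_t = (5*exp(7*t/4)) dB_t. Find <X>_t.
<X>_t = 50*exp(7*t/2)/7 - 50/7

For an Itô process dX_t = a(t) dt + b(t) dB_t, the quadratic variation is <X>_t = int_0^t b(s)^2 ds (the drift term does not contribute). Here b(s) = 5*exp(7*s/4), so
  b(s)^2 = 25*exp(7*s/2).
Integrating from 0 to t:
  <X>_t = int_0^t (25*exp(7*s/2)) ds = 50*exp(7*t/2)/7 - 50/7.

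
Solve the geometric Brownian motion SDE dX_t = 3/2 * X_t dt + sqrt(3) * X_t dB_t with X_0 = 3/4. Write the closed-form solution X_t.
X_t = 3/4 * exp((0) * t + (sqrt(3)) * B_t)

For GBM dX = mu X dt + sigma X dB with X_0 = x_0, apply Itô to Y = log X: dY = (mu - sigma^2/2) dt + sigma dB, so Y_t = log(x_0) + (mu - sigma^2/2) t + sigma B_t and hence X_t = x_0 * exp((mu - sigma^2/2) t + sigma B_t).
With mu = 3/2, sigma = sqrt(3), x_0 = 3/4, this gives:
  X_t = 3/4 * exp((0) * t + (sqrt(3)) * B_t).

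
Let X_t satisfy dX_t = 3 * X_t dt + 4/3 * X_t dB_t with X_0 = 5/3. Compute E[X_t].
E[X_t] = 5*exp(3*t)/3

For GBM dX = mu X dt + sigma X dB with X_0 = x_0, apply Itô to Y = log X: dY = (mu - sigma^2/2) dt + sigma dB, so Y_t = log(x_0) + (mu - sigma^2/2) t + sigma B_t and hence X_t = x_0 * exp((mu - sigma^2/2) t + sigma B_t).
With mu = 3, sigma = 4/3, x_0 = 5/3, this gives:
  X_t = 5/3 * exp((19/9) * t + (4/3) * B_t).
Since sigma*B_t ~ Normal(0, sigma^2 t), E[exp(sigma*B_t)] = exp(sigma^2 t / 2); so E[X_t] = x_0 * exp((mu - sigma^2/2) t) * exp(sigma^2 t / 2) = x_0 * exp(mu t) = 5*exp(3*t)/3.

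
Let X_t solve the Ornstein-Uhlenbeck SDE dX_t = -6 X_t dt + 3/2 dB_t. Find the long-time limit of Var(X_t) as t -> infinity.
lim Var(X_t) = 3/16

The OU SDE dX = -theta X dt + sigma dB admits the integrating factor exp(theta t): d(exp(theta t) X_t) = sigma exp(theta t) dB_t. Integrating from 0 to t gives X_t = x_0 * exp(-theta t) + sigma * int_0^t exp(-theta (t-s)) dB_s for any initial x_0. The Itô integral has variance (by the Itô isometry) sigma^2 * int_0^t exp(-2 theta (t - s)) ds = sigma^2 * (1 - exp(-2 theta t)) / (2 theta), independent of x_0.
With theta = 6, sigma = 3/2:
  Var(X_t) = (3/2)^2 * (1 - exp(-2*6 t)) / (2 * 6) = 3/16 - 3*exp(-12*t)/16.
As t -> infinity, exp(-2*6 t) -> 0, so the stationary variance is sigma^2 / (2 theta) = 3/16.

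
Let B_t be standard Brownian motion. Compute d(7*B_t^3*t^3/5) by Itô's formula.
d(7*B_t^3*t^3/5) = (21*B_t*t^2*(B_t^2 + t)/5) dt + (21*B_t^2*t^3/5) dB_t

Itô's formula for f(t, x): d f(t, B_t) = (f_t + (1/2) f_xx) dt + f_x dB_t. Compute partials of f(t, x) = 7*t^3*x^3/5:
  f_t(t,x)  = 21*t^2*x^3/5
  f_x(t,x)  = 21*t^3*x^2/5
  f_xx(t,x) = 42*t^3*x/5
Assemble drift = f_t + (1/2) f_xx = 21*t^2*x*(t + x^2)/5 and diffusion = f_x = 21*t^3*x^2/5. Substituting x = B_t:
  d(7*B_t^3*t^3/5) = (21*B_t*t^2*(B_t^2 + t)/5) dt + (21*B_t^2*t^3/5) dB_t.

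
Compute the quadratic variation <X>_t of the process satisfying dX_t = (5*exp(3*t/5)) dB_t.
<X>_t = 125*exp(6*t/5)/6 - 125/6

For an Itô process dX_t = a(t) dt + b(t) dB_t, the quadratic variation is <X>_t = int_0^t b(s)^2 ds (the drift term does not contribute). Here b(s) = 5*exp(3*s/5), so
  b(s)^2 = 25*exp(6*s/5).
Integrating from 0 to t:
  <X>_t = int_0^t (25*exp(6*s/5)) ds = 125*exp(6*t/5)/6 - 125/6.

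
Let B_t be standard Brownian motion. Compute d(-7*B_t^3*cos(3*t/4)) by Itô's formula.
d(-7*B_t^3*cos(3*t/4)) = (21*B_t*(B_t^2*sin(3*t/4) - 4*cos(3*t/4))/4) dt + (-21*B_t^2*cos(3*t/4)) dB_t

Itô's formula for f(t, x): d f(t, B_t) = (f_t + (1/2) f_xx) dt + f_x dB_t. Compute partials of f(t, x) = -7*x^3*cos(3*t/4):
  f_t(t,x)  = 21*x^3*sin(3*t/4)/4
  f_x(t,x)  = -21*x^2*cos(3*t/4)
  f_xx(t,x) = -42*x*cos(3*t/4)
Assemble drift = f_t + (1/2) f_xx = 21*x*(x^2*sin(3*t/4) - 4*cos(3*t/4))/4 and diffusion = f_x = -21*x^2*cos(3*t/4). Substituting x = B_t:
  d(-7*B_t^3*cos(3*t/4)) = (21*B_t*(B_t^2*sin(3*t/4) - 4*cos(3*t/4))/4) dt + (-21*B_t^2*cos(3*t/4)) dB_t.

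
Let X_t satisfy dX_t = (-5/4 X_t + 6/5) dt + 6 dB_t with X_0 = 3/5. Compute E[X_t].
E[X_t] = 24/25 - 9*exp(-5*t/4)/25

Taking expectations and using E[dB_t] = 0, the mean m(t) = E[X_t] satisfies the ODE m'(t) = a m(t) + b with m(0) = x_0. With a = -5/4, b = 6/5, x_0 = 3/5, the solution is
  m(t) = x_0 * exp(a t) + (b/a) * (exp(a t) - 1)
       = (3/5) * exp((-5/4) t) + ((6/5)/(-5/4)) * (exp((-5/4) t) - 1)
       = 24/25 - 9*exp(-5*t/4)/25.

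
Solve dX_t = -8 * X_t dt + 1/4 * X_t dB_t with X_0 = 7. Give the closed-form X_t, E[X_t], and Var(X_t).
X_t = 7 * exp((-257/32) t + (1/4) B_t); E[X_t] = 7*exp(-8*t); Var(X_t) = (49*exp(t/16) - 49)*exp(-16*t)

For GBM dX = mu X dt + sigma X dB with X_0 = x_0, apply Itô to Y = log X: dY = (mu - sigma^2/2) dt + sigma dB, so Y_t = log(x_0) + (mu - sigma^2/2) t + sigma B_t and hence X_t = x_0 * exp((mu - sigma^2/2) t + sigma B_t).
With mu = -8, sigma = 1/4, x_0 = 7, this gives:
  X_t = 7 * exp((-257/32) * t + (1/4) * B_t).
Since sigma*B_t ~ Normal(0, sigma^2 t), E[exp(sigma*B_t)] = exp(sigma^2 t / 2); so E[X_t] = x_0 * exp((mu - sigma^2/2) t) * exp(sigma^2 t / 2) = x_0 * exp(mu t) = 7*exp(-8*t).
Var(X_t) = E[X_t^2] - (E[X_t])^2 = x_0^2 * exp(2 mu t) * (exp(sigma^2 t) - 1) = (49*exp(t/16) - 49)*exp(-16*t).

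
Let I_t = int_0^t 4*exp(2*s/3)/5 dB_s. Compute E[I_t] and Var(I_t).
E[I_t] = 0; Var(I_t) = 12*exp(4*t/3)/25 - 12/25

The Itô integral of a deterministic integrand f(s) has mean 0 because each increment f(s) * (B_{s+ds} - B_s) has mean 0. By the Itô isometry:
  Var( int_0^t f(s) dB_s ) = E[ (int_0^t f(s) dB_s)^2 ] = int_0^t f(s)^2 ds.
Here f(s) = 4*exp(2*s/3)/5, so f(s)^2 = 16*exp(4*s/3)/25. Integrate:
  int_0^t (16*exp(4*s/3)/25) ds = 12*exp(4*t/3)/25 - 12/25.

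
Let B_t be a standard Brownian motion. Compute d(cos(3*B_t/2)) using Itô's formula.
d(cos(3*B_t/2)) = (-9*cos(3*B_t/2)/8) dt + (-3*sin(3*B_t/2)/2) dB_t

Itô's formula for f(B_t) gives d f(B_t) = f'(B_t) dB_t + (1/2) f''(B_t) dt. Compute derivatives of f(x) = cos(3*x/2):
  f'(x)  = -3*sin(3*x/2)/2
  f''(x) = -9*cos(3*x/2)/4
Substitute x = B_t and multiply the f'' term by 1/2:
  drift     = (1/2) * (-9*cos(3*x/2)/4) evaluated at B_t = -9*cos(3*B_t/2)/8
  diffusion = (-3*sin(3*x/2)/2) evaluated at B_t = -3*sin(3*B_t/2)/2
Therefore d(cos(3*B_t/2)) = (-9*cos(3*B_t/2)/8) dt + (-3*sin(3*B_t/2)/2) dB_t.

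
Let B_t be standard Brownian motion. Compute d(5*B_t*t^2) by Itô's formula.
d(5*B_t*t^2) = (10*B_t*t) dt + (5*t^2) dB_t

Itô's formula for f(t, x): d f(t, B_t) = (f_t + (1/2) f_xx) dt + f_x dB_t. Compute partials of f(t, x) = 5*t^2*x:
  f_t(t,x)  = 10*t*x
  f_x(t,x)  = 5*t^2
  f_xx(t,x) = 0
Assemble drift = f_t + (1/2) f_xx = 10*t*x and diffusion = f_x = 5*t^2. Substituting x = B_t:
  d(5*B_t*t^2) = (10*B_t*t) dt + (5*t^2) dB_t.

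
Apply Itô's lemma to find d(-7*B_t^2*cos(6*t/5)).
d(-7*B_t^2*cos(6*t/5)) = (42*B_t^2*sin(6*t/5)/5 - 7*cos(6*t/5)) dt + (-14*B_t*cos(6*t/5)) dB_t

Itô's formula for f(t, x): d f(t, B_t) = (f_t + (1/2) f_xx) dt + f_x dB_t. Compute partials of f(t, x) = -7*x^2*cos(6*t/5):
  f_t(t,x)  = 42*x^2*sin(6*t/5)/5
  f_x(t,x)  = -14*x*cos(6*t/5)
  f_xx(t,x) = -14*cos(6*t/5)
Assemble drift = f_t + (1/2) f_xx = 42*x^2*sin(6*t/5)/5 - 7*cos(6*t/5) and diffusion = f_x = -14*x*cos(6*t/5). Substituting x = B_t:
  d(-7*B_t^2*cos(6*t/5)) = (42*B_t^2*sin(6*t/5)/5 - 7*cos(6*t/5)) dt + (-14*B_t*cos(6*t/5)) dB_t.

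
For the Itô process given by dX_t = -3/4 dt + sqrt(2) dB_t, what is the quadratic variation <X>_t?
<X>_t = 2*t

For an Itô process dX_t = a(t) dt + b(t) dB_t, the quadratic variation is <X>_t = int_0^t b(s)^2 ds (the drift term does not contribute). Here b(s) = sqrt(2), so
  b(s)^2 = 2.
Integrating from 0 to t:
  <X>_t = int_0^t (2) ds = 2*t.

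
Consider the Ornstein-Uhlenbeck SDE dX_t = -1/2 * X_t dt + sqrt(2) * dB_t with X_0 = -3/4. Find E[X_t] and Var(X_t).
E[X_t] = -3*exp(-t/2)/4; Var(X_t) = 2 - 2*exp(-t)

The OU SDE dX = -theta X dt + sigma dB admits the integrating factor exp(theta t): d(exp(theta t) X_t) = sigma exp(theta t) dB_t. Integrating from 0 to t:
  X_t = x_0 * exp(-theta t) + sigma * int_0^t exp(-theta (t-s)) dB_s.
The Itô integral has mean 0 and (by the Itô isometry) variance sigma^2 * int_0^t exp(-2 theta (t - s)) ds = sigma^2 * (1 - exp(-2 theta t)) / (2 theta).
With theta = 1/2, sigma = sqrt(2), x_0 = -3/4:
  E[X_t] = -3/4 * exp(-1/2 t) = -3*exp(-t/2)/4
  Var(X_t) = (sqrt(2))^2 * (1 - exp(-2*1/2 t)) / (2 * 1/2) = 2 - 2*exp(-t).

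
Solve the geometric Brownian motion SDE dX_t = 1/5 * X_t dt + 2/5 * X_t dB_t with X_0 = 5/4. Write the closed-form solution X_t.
X_t = 5/4 * exp((3/25) * t + (2/5) * B_t)

For GBM dX = mu X dt + sigma X dB with X_0 = x_0, apply Itô to Y = log X: dY = (mu - sigma^2/2) dt + sigma dB, so Y_t = log(x_0) + (mu - sigma^2/2) t + sigma B_t and hence X_t = x_0 * exp((mu - sigma^2/2) t + sigma B_t).
With mu = 1/5, sigma = 2/5, x_0 = 5/4, this gives:
  X_t = 5/4 * exp((3/25) * t + (2/5) * B_t).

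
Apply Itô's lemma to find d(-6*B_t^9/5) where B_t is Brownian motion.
d(-6*B_t^9/5) = (-216*B_t^7/5) dt + (-54*B_t^8/5) dB_t

Itô's formula for f(B_t) gives d f(B_t) = f'(B_t) dB_t + (1/2) f''(B_t) dt. Compute derivatives of f(x) = -6*x^9/5:
  f'(x)  = -54*x^8/5
  f''(x) = -432*x^7/5
Substitute x = B_t and multiply the f'' term by 1/2:
  drift     = (1/2) * (-432*x^7/5) evaluated at B_t = -216*B_t^7/5
  diffusion = (-54*x^8/5) evaluated at B_t = -54*B_t^8/5
Therefore d(-6*B_t^9/5) = (-216*B_t^7/5) dt + (-54*B_t^8/5) dB_t.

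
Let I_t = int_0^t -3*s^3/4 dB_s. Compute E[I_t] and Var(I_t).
E[I_t] = 0; Var(I_t) = 9*t^7/112

The Itô integral of a deterministic integrand f(s) has mean 0 because each increment f(s) * (B_{s+ds} - B_s) has mean 0. By the Itô isometry:
  Var( int_0^t f(s) dB_s ) = E[ (int_0^t f(s) dB_s)^2 ] = int_0^t f(s)^2 ds.
Here f(s) = -3*s^3/4, so f(s)^2 = 9*s^6/16. Integrate:
  int_0^t (9*s^6/16) ds = 9*t^7/112.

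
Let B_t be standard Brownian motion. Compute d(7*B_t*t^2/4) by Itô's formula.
d(7*B_t*t^2/4) = (7*B_t*t/2) dt + (7*t^2/4) dB_t

Itô's formula for f(t, x): d f(t, B_t) = (f_t + (1/2) f_xx) dt + f_x dB_t. Compute partials of f(t, x) = 7*t^2*x/4:
  f_t(t,x)  = 7*t*x/2
  f_x(t,x)  = 7*t^2/4
  f_xx(t,x) = 0
Assemble drift = f_t + (1/2) f_xx = 7*t*x/2 and diffusion = f_x = 7*t^2/4. Substituting x = B_t:
  d(7*B_t*t^2/4) = (7*B_t*t/2) dt + (7*t^2/4) dB_t.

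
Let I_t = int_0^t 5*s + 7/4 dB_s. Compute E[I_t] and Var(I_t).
E[I_t] = 0; Var(I_t) = t*(400*t^2 + 420*t + 147)/48

The Itô integral of a deterministic integrand f(s) has mean 0 because each increment f(s) * (B_{s+ds} - B_s) has mean 0. By the Itô isometry:
  Var( int_0^t f(s) dB_s ) = E[ (int_0^t f(s) dB_s)^2 ] = int_0^t f(s)^2 ds.
Here f(s) = 5*s + 7/4, so f(s)^2 = (20*s + 7)^2/16. Integrate:
  int_0^t ((20*s + 7)^2/16) ds = t*(400*t^2 + 420*t + 147)/48.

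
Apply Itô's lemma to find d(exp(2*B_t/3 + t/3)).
d(exp(2*B_t/3 + t/3)) = (5*exp(2*B_t/3 + t/3)/9) dt + (2*exp(2*B_t/3 + t/3)/3) dB_t

Itô's formula for f(t, x): d f(t, B_t) = (f_t + (1/2) f_xx) dt + f_x dB_t. Compute partials of f(t, x) = exp(t/3 + 2*x/3):
  f_t(t,x)  = exp(t/3 + 2*x/3)/3
  f_x(t,x)  = 2*exp(t/3 + 2*x/3)/3
  f_xx(t,x) = 4*exp(t/3 + 2*x/3)/9
Assemble drift = f_t + (1/2) f_xx = 5*exp(t/3 + 2*x/3)/9 and diffusion = f_x = 2*exp(t/3 + 2*x/3)/3. Substituting x = B_t:
  d(exp(2*B_t/3 + t/3)) = (5*exp(2*B_t/3 + t/3)/9) dt + (2*exp(2*B_t/3 + t/3)/3) dB_t.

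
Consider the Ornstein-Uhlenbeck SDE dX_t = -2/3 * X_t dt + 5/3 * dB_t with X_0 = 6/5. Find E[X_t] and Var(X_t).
E[X_t] = 6*exp(-2*t/3)/5; Var(X_t) = 25/12 - 25*exp(-4*t/3)/12

The OU SDE dX = -theta X dt + sigma dB admits the integrating factor exp(theta t): d(exp(theta t) X_t) = sigma exp(theta t) dB_t. Integrating from 0 to t:
  X_t = x_0 * exp(-theta t) + sigma * int_0^t exp(-theta (t-s)) dB_s.
The Itô integral has mean 0 and (by the Itô isometry) variance sigma^2 * int_0^t exp(-2 theta (t - s)) ds = sigma^2 * (1 - exp(-2 theta t)) / (2 theta).
With theta = 2/3, sigma = 5/3, x_0 = 6/5:
  E[X_t] = 6/5 * exp(-2/3 t) = 6*exp(-2*t/3)/5
  Var(X_t) = (5/3)^2 * (1 - exp(-2*2/3 t)) / (2 * 2/3) = 25/12 - 25*exp(-4*t/3)/12.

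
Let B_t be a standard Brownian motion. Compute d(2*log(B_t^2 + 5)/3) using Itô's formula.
d(2*log(B_t^2 + 5)/3) = (2*(5 - B_t^2)/(3*(B_t^2 + 5)^2)) dt + (4*B_t/(3*(B_t^2 + 5))) dB_t

Itô's formula for f(B_t) gives d f(B_t) = f'(B_t) dB_t + (1/2) f''(B_t) dt. Compute derivatives of f(x) = 2*log(x^2 + 5)/3:
  f'(x)  = 4*x/(3*(x^2 + 5))
  f''(x) = 4*(5 - x^2)/(3*(x^2 + 5)^2)
Substitute x = B_t and multiply the f'' term by 1/2:
  drift     = (1/2) * (4*(5 - x^2)/(3*(x^2 + 5)^2)) evaluated at B_t = 2*(5 - B_t^2)/(3*(B_t^2 + 5)^2)
  diffusion = (4*x/(3*(x^2 + 5))) evaluated at B_t = 4*B_t/(3*(B_t^2 + 5))
Therefore d(2*log(B_t^2 + 5)/3) = (2*(5 - B_t^2)/(3*(B_t^2 + 5)^2)) dt + (4*B_t/(3*(B_t^2 + 5))) dB_t.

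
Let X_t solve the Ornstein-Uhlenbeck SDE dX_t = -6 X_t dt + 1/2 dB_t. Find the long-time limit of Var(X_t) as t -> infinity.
lim Var(X_t) = 1/48

The OU SDE dX = -theta X dt + sigma dB admits the integrating factor exp(theta t): d(exp(theta t) X_t) = sigma exp(theta t) dB_t. Integrating from 0 to t gives X_t = x_0 * exp(-theta t) + sigma * int_0^t exp(-theta (t-s)) dB_s for any initial x_0. The Itô integral has variance (by the Itô isometry) sigma^2 * int_0^t exp(-2 theta (t - s)) ds = sigma^2 * (1 - exp(-2 theta t)) / (2 theta), independent of x_0.
With theta = 6, sigma = 1/2:
  Var(X_t) = (1/2)^2 * (1 - exp(-2*6 t)) / (2 * 6) = 1/48 - exp(-12*t)/48.
As t -> infinity, exp(-2*6 t) -> 0, so the stationary variance is sigma^2 / (2 theta) = 1/48.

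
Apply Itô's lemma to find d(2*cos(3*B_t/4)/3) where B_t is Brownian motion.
d(2*cos(3*B_t/4)/3) = (-3*cos(3*B_t/4)/16) dt + (-sin(3*B_t/4)/2) dB_t

Itô's formula for f(B_t) gives d f(B_t) = f'(B_t) dB_t + (1/2) f''(B_t) dt. Compute derivatives of f(x) = 2*cos(3*x/4)/3:
  f'(x)  = -sin(3*x/4)/2
  f''(x) = -3*cos(3*x/4)/8
Substitute x = B_t and multiply the f'' term by 1/2:
  drift     = (1/2) * (-3*cos(3*x/4)/8) evaluated at B_t = -3*cos(3*B_t/4)/16
  diffusion = (-sin(3*x/4)/2) evaluated at B_t = -sin(3*B_t/4)/2
Therefore d(2*cos(3*B_t/4)/3) = (-3*cos(3*B_t/4)/16) dt + (-sin(3*B_t/4)/2) dB_t.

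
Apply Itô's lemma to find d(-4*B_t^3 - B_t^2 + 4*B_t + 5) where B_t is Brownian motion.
d(-4*B_t^3 - B_t^2 + 4*B_t + 5) = (-12*B_t - 1) dt + (-12*B_t^2 - 2*B_t + 4) dB_t

Itô's formula for f(B_t) gives d f(B_t) = f'(B_t) dB_t + (1/2) f''(B_t) dt. Compute derivatives of f(x) = -4*x^3 - x^2 + 4*x + 5:
  f'(x)  = -12*x^2 - 2*x + 4
  f''(x) = -24*x - 2
Substitute x = B_t and multiply the f'' term by 1/2:
  drift     = (1/2) * (-24*x - 2) evaluated at B_t = -12*B_t - 1
  diffusion = (-12*x^2 - 2*x + 4) evaluated at B_t = -12*B_t^2 - 2*B_t + 4
Therefore d(-4*B_t^3 - B_t^2 + 4*B_t + 5) = (-12*B_t - 1) dt + (-12*B_t^2 - 2*B_t + 4) dB_t.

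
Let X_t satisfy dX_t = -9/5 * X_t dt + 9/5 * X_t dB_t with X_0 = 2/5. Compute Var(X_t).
Var(X_t) = (4*exp(81*t/25) - 4)*exp(-18*t/5)/25

For GBM dX = mu X dt + sigma X dB with X_0 = x_0, apply Itô to Y = log X: dY = (mu - sigma^2/2) dt + sigma dB, so Y_t = log(x_0) + (mu - sigma^2/2) t + sigma B_t and hence X_t = x_0 * exp((mu - sigma^2/2) t + sigma B_t).
With mu = -9/5, sigma = 9/5, x_0 = 2/5, this gives:
  X_t = 2/5 * exp((-171/50) * t + (9/5) * B_t).
Since sigma*B_t ~ Normal(0, sigma^2 t), E[exp(sigma*B_t)] = exp(sigma^2 t / 2); so E[X_t] = x_0 * exp((mu - sigma^2/2) t) * exp(sigma^2 t / 2) = x_0 * exp(mu t) = 2*exp(-9*t/5)/5.
Var(X_t) = E[X_t^2] - (E[X_t])^2 = x_0^2 * exp(2 mu t) * (exp(sigma^2 t) - 1) = (4*exp(81*t/25) - 4)*exp(-18*t/5)/25.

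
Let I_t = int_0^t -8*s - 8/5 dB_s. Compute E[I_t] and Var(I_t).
E[I_t] = 0; Var(I_t) = 64*t*(25*t^2 + 15*t + 3)/75

The Itô integral of a deterministic integrand f(s) has mean 0 because each increment f(s) * (B_{s+ds} - B_s) has mean 0. By the Itô isometry:
  Var( int_0^t f(s) dB_s ) = E[ (int_0^t f(s) dB_s)^2 ] = int_0^t f(s)^2 ds.
Here f(s) = -8*s - 8/5, so f(s)^2 = 64*(5*s + 1)^2/25. Integrate:
  int_0^t (64*(5*s + 1)^2/25) ds = 64*t*(25*t^2 + 15*t + 3)/75.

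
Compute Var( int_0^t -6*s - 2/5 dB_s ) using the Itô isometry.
Var = 4*t*(75*t^2 + 15*t + 1)/25

The Itô integral of a deterministic integrand f(s) has mean 0 because each increment f(s) * (B_{s+ds} - B_s) has mean 0. By the Itô isometry:
  Var( int_0^t f(s) dB_s ) = E[ (int_0^t f(s) dB_s)^2 ] = int_0^t f(s)^2 ds.
Here f(s) = -6*s - 2/5, so f(s)^2 = 4*(15*s + 1)^2/25. Integrate:
  int_0^t (4*(15*s + 1)^2/25) ds = 4*t*(75*t^2 + 15*t + 1)/25.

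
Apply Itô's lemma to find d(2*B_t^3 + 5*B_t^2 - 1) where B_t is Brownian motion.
d(2*B_t^3 + 5*B_t^2 - 1) = (6*B_t + 5) dt + (2*B_t*(3*B_t + 5)) dB_t

Itô's formula for f(B_t) gives d f(B_t) = f'(B_t) dB_t + (1/2) f''(B_t) dt. Compute derivatives of f(x) = 2*x^3 + 5*x^2 - 1:
  f'(x)  = 2*x*(3*x + 5)
  f''(x) = 12*x + 10
Substitute x = B_t and multiply the f'' term by 1/2:
  drift     = (1/2) * (12*x + 10) evaluated at B_t = 6*B_t + 5
  diffusion = (2*x*(3*x + 5)) evaluated at B_t = 2*B_t*(3*B_t + 5)
Therefore d(2*B_t^3 + 5*B_t^2 - 1) = (6*B_t + 5) dt + (2*B_t*(3*B_t + 5)) dB_t.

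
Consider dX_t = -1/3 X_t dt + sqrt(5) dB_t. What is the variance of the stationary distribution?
lim Var(X_t) = 15/2

The OU SDE dX = -theta X dt + sigma dB admits the integrating factor exp(theta t): d(exp(theta t) X_t) = sigma exp(theta t) dB_t. Integrating from 0 to t gives X_t = x_0 * exp(-theta t) + sigma * int_0^t exp(-theta (t-s)) dB_s for any initial x_0. The Itô integral has variance (by the Itô isometry) sigma^2 * int_0^t exp(-2 theta (t - s)) ds = sigma^2 * (1 - exp(-2 theta t)) / (2 theta), independent of x_0.
With theta = 1/3, sigma = sqrt(5):
  Var(X_t) = (sqrt(5))^2 * (1 - exp(-2*1/3 t)) / (2 * 1/3) = 15/2 - 15*exp(-2*t/3)/2.
As t -> infinity, exp(-2*1/3 t) -> 0, so the stationary variance is sigma^2 / (2 theta) = 15/2.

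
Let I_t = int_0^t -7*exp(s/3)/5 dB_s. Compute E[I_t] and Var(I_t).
E[I_t] = 0; Var(I_t) = 147*exp(2*t/3)/50 - 147/50

The Itô integral of a deterministic integrand f(s) has mean 0 because each increment f(s) * (B_{s+ds} - B_s) has mean 0. By the Itô isometry:
  Var( int_0^t f(s) dB_s ) = E[ (int_0^t f(s) dB_s)^2 ] = int_0^t f(s)^2 ds.
Here f(s) = -7*exp(s/3)/5, so f(s)^2 = 49*exp(2*s/3)/25. Integrate:
  int_0^t (49*exp(2*s/3)/25) ds = 147*exp(2*t/3)/50 - 147/50.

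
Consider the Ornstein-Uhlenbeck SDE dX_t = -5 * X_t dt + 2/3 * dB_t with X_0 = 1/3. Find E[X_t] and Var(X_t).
E[X_t] = exp(-5*t)/3; Var(X_t) = 2/45 - 2*exp(-10*t)/45

The OU SDE dX = -theta X dt + sigma dB admits the integrating factor exp(theta t): d(exp(theta t) X_t) = sigma exp(theta t) dB_t. Integrating from 0 to t:
  X_t = x_0 * exp(-theta t) + sigma * int_0^t exp(-theta (t-s)) dB_s.
The Itô integral has mean 0 and (by the Itô isometry) variance sigma^2 * int_0^t exp(-2 theta (t - s)) ds = sigma^2 * (1 - exp(-2 theta t)) / (2 theta).
With theta = 5, sigma = 2/3, x_0 = 1/3:
  E[X_t] = 1/3 * exp(-5 t) = exp(-5*t)/3
  Var(X_t) = (2/3)^2 * (1 - exp(-2*5 t)) / (2 * 5) = 2/45 - 2*exp(-10*t)/45.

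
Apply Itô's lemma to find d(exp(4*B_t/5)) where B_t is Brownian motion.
d(exp(4*B_t/5)) = (8*exp(4*B_t/5)/25) dt + (4*exp(4*B_t/5)/5) dB_t

Itô's formula for f(B_t) gives d f(B_t) = f'(B_t) dB_t + (1/2) f''(B_t) dt. Compute derivatives of f(x) = exp(4*x/5):
  f'(x)  = 4*exp(4*x/5)/5
  f''(x) = 16*exp(4*x/5)/25
Substitute x = B_t and multiply the f'' term by 1/2:
  drift     = (1/2) * (16*exp(4*x/5)/25) evaluated at B_t = 8*exp(4*B_t/5)/25
  diffusion = (4*exp(4*x/5)/5) evaluated at B_t = 4*exp(4*B_t/5)/5
Therefore d(exp(4*B_t/5)) = (8*exp(4*B_t/5)/25) dt + (4*exp(4*B_t/5)/5) dB_t.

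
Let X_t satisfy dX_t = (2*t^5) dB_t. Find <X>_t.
<X>_t = 4*t^11/11

For an Itô process dX_t = a(t) dt + b(t) dB_t, the quadratic variation is <X>_t = int_0^t b(s)^2 ds (the drift term does not contribute). Here b(s) = 2*s^5, so
  b(s)^2 = 4*s^10.
Integrating from 0 to t:
  <X>_t = int_0^t (4*s^10) ds = 4*t^11/11.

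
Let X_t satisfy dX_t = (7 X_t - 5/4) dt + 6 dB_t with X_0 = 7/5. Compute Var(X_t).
Var(X_t) = 18*exp(14*t)/7 - 18/7

The variance V(t) = Var(X_t) satisfies V'(t) = 2 a V(t) + c^2 with V(0) = 0 (drift coefficient is linear in X, diffusion is constant). With a = 7, c = 6, the solution is
  V(t) = (c^2 / (2 a)) * (exp(2 a t) - 1)
       = (6^2 / (2*7)) * (exp(14 t) - 1)
       = 18*exp(14*t)/7 - 18/7.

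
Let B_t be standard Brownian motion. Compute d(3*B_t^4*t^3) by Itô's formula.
d(3*B_t^4*t^3) = (9*B_t^2*t^2*(B_t^2 + 2*t)) dt + (12*B_t^3*t^3) dB_t

Itô's formula for f(t, x): d f(t, B_t) = (f_t + (1/2) f_xx) dt + f_x dB_t. Compute partials of f(t, x) = 3*t^3*x^4:
  f_t(t,x)  = 9*t^2*x^4
  f_x(t,x)  = 12*t^3*x^3
  f_xx(t,x) = 36*t^3*x^2
Assemble drift = f_t + (1/2) f_xx = 9*t^2*x^2*(2*t + x^2) and diffusion = f_x = 12*t^3*x^3. Substituting x = B_t:
  d(3*B_t^4*t^3) = (9*B_t^2*t^2*(B_t^2 + 2*t)) dt + (12*B_t^3*t^3) dB_t.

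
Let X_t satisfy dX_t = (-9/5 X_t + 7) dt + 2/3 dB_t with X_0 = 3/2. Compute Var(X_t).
Var(X_t) = 10/81 - 10*exp(-18*t/5)/81

The variance V(t) = Var(X_t) satisfies V'(t) = 2 a V(t) + c^2 with V(0) = 0 (drift coefficient is linear in X, diffusion is constant). With a = -9/5, c = 2/3, the solution is
  V(t) = (c^2 / (2 a)) * (exp(2 a t) - 1)
       = ((2/3)^2 / (2*(-9/5))) * (exp((-18/5) t) - 1)
       = 10/81 - 10*exp(-18*t/5)/81.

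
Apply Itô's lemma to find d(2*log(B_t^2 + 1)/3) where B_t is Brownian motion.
d(2*log(B_t^2 + 1)/3) = (2*(1 - B_t^2)/(3*(B_t^2 + 1)^2)) dt + (4*B_t/(3*(B_t^2 + 1))) dB_t

Itô's formula for f(B_t) gives d f(B_t) = f'(B_t) dB_t + (1/2) f''(B_t) dt. Compute derivatives of f(x) = 2*log(x^2 + 1)/3:
  f'(x)  = 4*x/(3*(x^2 + 1))
  f''(x) = 4*(1 - x^2)/(3*(x^2 + 1)^2)
Substitute x = B_t and multiply the f'' term by 1/2:
  drift     = (1/2) * (4*(1 - x^2)/(3*(x^2 + 1)^2)) evaluated at B_t = 2*(1 - B_t^2)/(3*(B_t^2 + 1)^2)
  diffusion = (4*x/(3*(x^2 + 1))) evaluated at B_t = 4*B_t/(3*(B_t^2 + 1))
Therefore d(2*log(B_t^2 + 1)/3) = (2*(1 - B_t^2)/(3*(B_t^2 + 1)^2)) dt + (4*B_t/(3*(B_t^2 + 1))) dB_t.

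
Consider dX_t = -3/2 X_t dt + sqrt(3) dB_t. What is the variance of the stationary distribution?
lim Var(X_t) = 1

The OU SDE dX = -theta X dt + sigma dB admits the integrating factor exp(theta t): d(exp(theta t) X_t) = sigma exp(theta t) dB_t. Integrating from 0 to t gives X_t = x_0 * exp(-theta t) + sigma * int_0^t exp(-theta (t-s)) dB_s for any initial x_0. The Itô integral has variance (by the Itô isometry) sigma^2 * int_0^t exp(-2 theta (t - s)) ds = sigma^2 * (1 - exp(-2 theta t)) / (2 theta), independent of x_0.
With theta = 3/2, sigma = sqrt(3):
  Var(X_t) = (sqrt(3))^2 * (1 - exp(-2*3/2 t)) / (2 * 3/2) = 1 - exp(-3*t).
As t -> infinity, exp(-2*3/2 t) -> 0, so the stationary variance is sigma^2 / (2 theta) = 1.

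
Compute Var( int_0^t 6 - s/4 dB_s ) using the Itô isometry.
Var = t*(t^2 - 72*t + 1728)/48

The Itô integral of a deterministic integrand f(s) has mean 0 because each increment f(s) * (B_{s+ds} - B_s) has mean 0. By the Itô isometry:
  Var( int_0^t f(s) dB_s ) = E[ (int_0^t f(s) dB_s)^2 ] = int_0^t f(s)^2 ds.
Here f(s) = 6 - s/4, so f(s)^2 = (s - 24)^2/16. Integrate:
  int_0^t ((s - 24)^2/16) ds = t*(t^2 - 72*t + 1728)/48.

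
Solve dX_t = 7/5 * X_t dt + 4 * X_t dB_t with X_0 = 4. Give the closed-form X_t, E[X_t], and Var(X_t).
X_t = 4 * exp((-33/5) t + (4) B_t); E[X_t] = 4*exp(7*t/5); Var(X_t) = 16*(exp(16*t) - 1)*exp(14*t/5)

For GBM dX = mu X dt + sigma X dB with X_0 = x_0, apply Itô to Y = log X: dY = (mu - sigma^2/2) dt + sigma dB, so Y_t = log(x_0) + (mu - sigma^2/2) t + sigma B_t and hence X_t = x_0 * exp((mu - sigma^2/2) t + sigma B_t).
With mu = 7/5, sigma = 4, x_0 = 4, this gives:
  X_t = 4 * exp((-33/5) * t + (4) * B_t).
Since sigma*B_t ~ Normal(0, sigma^2 t), E[exp(sigma*B_t)] = exp(sigma^2 t / 2); so E[X_t] = x_0 * exp((mu - sigma^2/2) t) * exp(sigma^2 t / 2) = x_0 * exp(mu t) = 4*exp(7*t/5).
Var(X_t) = E[X_t^2] - (E[X_t])^2 = x_0^2 * exp(2 mu t) * (exp(sigma^2 t) - 1) = 16*(exp(16*t) - 1)*exp(14*t/5).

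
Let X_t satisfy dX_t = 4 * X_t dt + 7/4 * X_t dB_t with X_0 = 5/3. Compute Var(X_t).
Var(X_t) = 25*(exp(49*t/16) - 1)*exp(8*t)/9

For GBM dX = mu X dt + sigma X dB with X_0 = x_0, apply Itô to Y = log X: dY = (mu - sigma^2/2) dt + sigma dB, so Y_t = log(x_0) + (mu - sigma^2/2) t + sigma B_t and hence X_t = x_0 * exp((mu - sigma^2/2) t + sigma B_t).
With mu = 4, sigma = 7/4, x_0 = 5/3, this gives:
  X_t = 5/3 * exp((79/32) * t + (7/4) * B_t).
Since sigma*B_t ~ Normal(0, sigma^2 t), E[exp(sigma*B_t)] = exp(sigma^2 t / 2); so E[X_t] = x_0 * exp((mu - sigma^2/2) t) * exp(sigma^2 t / 2) = x_0 * exp(mu t) = 5*exp(4*t)/3.
Var(X_t) = E[X_t^2] - (E[X_t])^2 = x_0^2 * exp(2 mu t) * (exp(sigma^2 t) - 1) = 25*(exp(49*t/16) - 1)*exp(8*t)/9.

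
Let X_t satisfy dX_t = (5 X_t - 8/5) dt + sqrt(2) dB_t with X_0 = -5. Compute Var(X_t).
Var(X_t) = exp(10*t)/5 - 1/5

The variance V(t) = Var(X_t) satisfies V'(t) = 2 a V(t) + c^2 with V(0) = 0 (drift coefficient is linear in X, diffusion is constant). With a = 5, c = sqrt(2), the solution is
  V(t) = (c^2 / (2 a)) * (exp(2 a t) - 1)
       = (sqrt(2)^2 / (2*5)) * (exp(10 t) - 1)
       = exp(10*t)/5 - 1/5.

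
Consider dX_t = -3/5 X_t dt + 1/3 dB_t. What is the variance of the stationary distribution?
lim Var(X_t) = 5/54

The OU SDE dX = -theta X dt + sigma dB admits the integrating factor exp(theta t): d(exp(theta t) X_t) = sigma exp(theta t) dB_t. Integrating from 0 to t gives X_t = x_0 * exp(-theta t) + sigma * int_0^t exp(-theta (t-s)) dB_s for any initial x_0. The Itô integral has variance (by the Itô isometry) sigma^2 * int_0^t exp(-2 theta (t - s)) ds = sigma^2 * (1 - exp(-2 theta t)) / (2 theta), independent of x_0.
With theta = 3/5, sigma = 1/3:
  Var(X_t) = (1/3)^2 * (1 - exp(-2*3/5 t)) / (2 * 3/5) = 5/54 - 5*exp(-6*t/5)/54.
As t -> infinity, exp(-2*3/5 t) -> 0, so the stationary variance is sigma^2 / (2 theta) = 5/54.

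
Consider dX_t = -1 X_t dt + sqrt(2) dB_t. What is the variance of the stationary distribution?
lim Var(X_t) = 1

The OU SDE dX = -theta X dt + sigma dB admits the integrating factor exp(theta t): d(exp(theta t) X_t) = sigma exp(theta t) dB_t. Integrating from 0 to t gives X_t = x_0 * exp(-theta t) + sigma * int_0^t exp(-theta (t-s)) dB_s for any initial x_0. The Itô integral has variance (by the Itô isometry) sigma^2 * int_0^t exp(-2 theta (t - s)) ds = sigma^2 * (1 - exp(-2 theta t)) / (2 theta), independent of x_0.
With theta = 1, sigma = sqrt(2):
  Var(X_t) = (sqrt(2))^2 * (1 - exp(-2*1 t)) / (2 * 1) = 1 - exp(-2*t).
As t -> infinity, exp(-2*1 t) -> 0, so the stationary variance is sigma^2 / (2 theta) = 1.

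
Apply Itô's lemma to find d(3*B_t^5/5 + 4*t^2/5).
d(3*B_t^5/5 + 4*t^2/5) = (6*B_t^3 + 8*t/5) dt + (3*B_t^4) dB_t

Itô's formula for f(t, x): d f(t, B_t) = (f_t + (1/2) f_xx) dt + f_x dB_t. Compute partials of f(t, x) = 4*t^2/5 + 3*x^5/5:
  f_t(t,x)  = 8*t/5
  f_x(t,x)  = 3*x^4
  f_xx(t,x) = 12*x^3
Assemble drift = f_t + (1/2) f_xx = 8*t/5 + 6*x^3 and diffusion = f_x = 3*x^4. Substituting x = B_t:
  d(3*B_t^5/5 + 4*t^2/5) = (6*B_t^3 + 8*t/5) dt + (3*B_t^4) dB_t.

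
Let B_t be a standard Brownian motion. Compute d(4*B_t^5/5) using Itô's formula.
d(4*B_t^5/5) = (8*B_t^3) dt + (4*B_t^4) dB_t

Itô's formula for f(B_t) gives d f(B_t) = f'(B_t) dB_t + (1/2) f''(B_t) dt. Compute derivatives of f(x) = 4*x^5/5:
  f'(x)  = 4*x^4
  f''(x) = 16*x^3
Substitute x = B_t and multiply the f'' term by 1/2:
  drift     = (1/2) * (16*x^3) evaluated at B_t = 8*B_t^3
  diffusion = (4*x^4) evaluated at B_t = 4*B_t^4
Therefore d(4*B_t^5/5) = (8*B_t^3) dt + (4*B_t^4) dB_t.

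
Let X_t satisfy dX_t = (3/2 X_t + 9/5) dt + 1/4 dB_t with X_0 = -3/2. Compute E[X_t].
E[X_t] = -3*exp(3*t/2)/10 - 6/5

Taking expectations and using E[dB_t] = 0, the mean m(t) = E[X_t] satisfies the ODE m'(t) = a m(t) + b with m(0) = x_0. With a = 3/2, b = 9/5, x_0 = -3/2, the solution is
  m(t) = x_0 * exp(a t) + (b/a) * (exp(a t) - 1)
       = (-3/2) * exp((3/2) t) + ((9/5)/(3/2)) * (exp((3/2) t) - 1)
       = -3*exp(3*t/2)/10 - 6/5.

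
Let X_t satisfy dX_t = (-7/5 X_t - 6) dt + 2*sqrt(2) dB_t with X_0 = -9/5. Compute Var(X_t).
Var(X_t) = 20/7 - 20*exp(-14*t/5)/7

The variance V(t) = Var(X_t) satisfies V'(t) = 2 a V(t) + c^2 with V(0) = 0 (drift coefficient is linear in X, diffusion is constant). With a = -7/5, c = 2*sqrt(2), the solution is
  V(t) = (c^2 / (2 a)) * (exp(2 a t) - 1)
       = ((2*sqrt(2))^2 / (2*(-7/5))) * (exp((-14/5) t) - 1)
       = 20/7 - 20*exp(-14*t/5)/7.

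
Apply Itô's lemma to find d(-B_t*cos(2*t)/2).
d(-B_t*cos(2*t)/2) = (B_t*sin(2*t)) dt + (-cos(2*t)/2) dB_t

Itô's formula for f(t, x): d f(t, B_t) = (f_t + (1/2) f_xx) dt + f_x dB_t. Compute partials of f(t, x) = -x*cos(2*t)/2:
  f_t(t,x)  = x*sin(2*t)
  f_x(t,x)  = -cos(2*t)/2
  f_xx(t,x) = 0
Assemble drift = f_t + (1/2) f_xx = x*sin(2*t) and diffusion = f_x = -cos(2*t)/2. Substituting x = B_t:
  d(-B_t*cos(2*t)/2) = (B_t*sin(2*t)) dt + (-cos(2*t)/2) dB_t.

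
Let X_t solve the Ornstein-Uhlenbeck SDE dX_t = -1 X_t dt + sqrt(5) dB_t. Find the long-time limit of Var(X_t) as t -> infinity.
lim Var(X_t) = 5/2

The OU SDE dX = -theta X dt + sigma dB admits the integrating factor exp(theta t): d(exp(theta t) X_t) = sigma exp(theta t) dB_t. Integrating from 0 to t gives X_t = x_0 * exp(-theta t) + sigma * int_0^t exp(-theta (t-s)) dB_s for any initial x_0. The Itô integral has variance (by the Itô isometry) sigma^2 * int_0^t exp(-2 theta (t - s)) ds = sigma^2 * (1 - exp(-2 theta t)) / (2 theta), independent of x_0.
With theta = 1, sigma = sqrt(5):
  Var(X_t) = (sqrt(5))^2 * (1 - exp(-2*1 t)) / (2 * 1) = 5/2 - 5*exp(-2*t)/2.
As t -> infinity, exp(-2*1 t) -> 0, so the stationary variance is sigma^2 / (2 theta) = 5/2.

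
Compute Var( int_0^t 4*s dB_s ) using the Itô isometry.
Var = 16*t^3/3

The Itô integral of a deterministic integrand f(s) has mean 0 because each increment f(s) * (B_{s+ds} - B_s) has mean 0. By the Itô isometry:
  Var( int_0^t f(s) dB_s ) = E[ (int_0^t f(s) dB_s)^2 ] = int_0^t f(s)^2 ds.
Here f(s) = 4*s, so f(s)^2 = 16*s^2. Integrate:
  int_0^t (16*s^2) ds = 16*t^3/3.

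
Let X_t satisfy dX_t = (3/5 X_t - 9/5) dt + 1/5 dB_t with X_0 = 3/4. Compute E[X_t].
E[X_t] = 3 - 9*exp(3*t/5)/4

Taking expectations and using E[dB_t] = 0, the mean m(t) = E[X_t] satisfies the ODE m'(t) = a m(t) + b with m(0) = x_0. With a = 3/5, b = -9/5, x_0 = 3/4, the solution is
  m(t) = x_0 * exp(a t) + (b/a) * (exp(a t) - 1)
       = (3/4) * exp((3/5) t) + ((-9/5)/(3/5)) * (exp((3/5) t) - 1)
       = 3 - 9*exp(3*t/5)/4.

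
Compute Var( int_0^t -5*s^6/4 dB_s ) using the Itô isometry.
Var = 25*t^13/208

The Itô integral of a deterministic integrand f(s) has mean 0 because each increment f(s) * (B_{s+ds} - B_s) has mean 0. By the Itô isometry:
  Var( int_0^t f(s) dB_s ) = E[ (int_0^t f(s) dB_s)^2 ] = int_0^t f(s)^2 ds.
Here f(s) = -5*s^6/4, so f(s)^2 = 25*s^12/16. Integrate:
  int_0^t (25*s^12/16) ds = 25*t^13/208.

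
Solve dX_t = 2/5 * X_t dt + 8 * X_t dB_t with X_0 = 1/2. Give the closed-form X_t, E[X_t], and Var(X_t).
X_t = 1/2 * exp((-158/5) t + (8) B_t); E[X_t] = exp(2*t/5)/2; Var(X_t) = (exp(64*t) - 1)*exp(4*t/5)/4

For GBM dX = mu X dt + sigma X dB with X_0 = x_0, apply Itô to Y = log X: dY = (mu - sigma^2/2) dt + sigma dB, so Y_t = log(x_0) + (mu - sigma^2/2) t + sigma B_t and hence X_t = x_0 * exp((mu - sigma^2/2) t + sigma B_t).
With mu = 2/5, sigma = 8, x_0 = 1/2, this gives:
  X_t = 1/2 * exp((-158/5) * t + (8) * B_t).
Since sigma*B_t ~ Normal(0, sigma^2 t), E[exp(sigma*B_t)] = exp(sigma^2 t / 2); so E[X_t] = x_0 * exp((mu - sigma^2/2) t) * exp(sigma^2 t / 2) = x_0 * exp(mu t) = exp(2*t/5)/2.
Var(X_t) = E[X_t^2] - (E[X_t])^2 = x_0^2 * exp(2 mu t) * (exp(sigma^2 t) - 1) = (exp(64*t) - 1)*exp(4*t/5)/4.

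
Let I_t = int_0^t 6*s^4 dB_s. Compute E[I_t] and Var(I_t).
E[I_t] = 0; Var(I_t) = 4*t^9

The Itô integral of a deterministic integrand f(s) has mean 0 because each increment f(s) * (B_{s+ds} - B_s) has mean 0. By the Itô isometry:
  Var( int_0^t f(s) dB_s ) = E[ (int_0^t f(s) dB_s)^2 ] = int_0^t f(s)^2 ds.
Here f(s) = 6*s^4, so f(s)^2 = 36*s^8. Integrate:
  int_0^t (36*s^8) ds = 4*t^9.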